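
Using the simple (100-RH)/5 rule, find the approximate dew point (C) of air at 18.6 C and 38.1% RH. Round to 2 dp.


Td = 18.6 - (100-38.1)/5 = 6.22 C

6.22 C


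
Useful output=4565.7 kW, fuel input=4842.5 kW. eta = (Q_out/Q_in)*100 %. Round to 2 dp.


eta = (4565.7/4842.5)*100 = 94.28 %

94.28 %


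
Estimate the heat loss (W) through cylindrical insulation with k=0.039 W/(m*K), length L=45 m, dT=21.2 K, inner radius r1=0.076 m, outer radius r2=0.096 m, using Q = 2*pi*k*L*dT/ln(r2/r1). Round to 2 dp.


Q = 2*pi*0.039*45*21.2/ln(0.096/0.076) = 1000.67 W

1000.67 W


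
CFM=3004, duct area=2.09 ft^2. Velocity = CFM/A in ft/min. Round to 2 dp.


V = 3004 / 2.09 = 1437.32 ft/min

1437.32 ft/min


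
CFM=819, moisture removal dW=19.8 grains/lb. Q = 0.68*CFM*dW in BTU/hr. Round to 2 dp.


Q = 0.68 * 819 * 19.8 = 11027.02 BTU/hr

11027.02 BTU/hr


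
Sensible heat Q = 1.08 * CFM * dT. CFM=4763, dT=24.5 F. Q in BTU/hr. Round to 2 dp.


Q = 1.08 * 4763 * 24.5 = 126028.98 BTU/hr

126028.98 BTU/hr


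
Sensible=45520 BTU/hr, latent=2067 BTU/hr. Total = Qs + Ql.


Qt = 45520 + 2067 = 47587 BTU/hr

47587 BTU/hr


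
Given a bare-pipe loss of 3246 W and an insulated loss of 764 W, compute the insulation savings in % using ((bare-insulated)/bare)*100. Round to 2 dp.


Savings = ((3246-764)/3246)*100 = 76.46 %

76.46 %


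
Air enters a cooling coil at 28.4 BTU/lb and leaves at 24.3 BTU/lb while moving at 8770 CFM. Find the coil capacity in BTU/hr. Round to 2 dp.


Q = 4.5 * 8770 * (28.4 - 24.3) = 161806.50 BTU/hr

161806.50 BTU/hr


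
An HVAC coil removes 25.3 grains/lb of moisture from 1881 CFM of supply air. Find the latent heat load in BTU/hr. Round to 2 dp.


Q = 0.68 * 1881 * 25.3 = 32360.72 BTU/hr

32360.72 BTU/hr


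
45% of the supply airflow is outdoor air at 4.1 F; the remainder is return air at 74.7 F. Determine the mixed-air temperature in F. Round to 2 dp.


T_mix = 0.45*4.1 + 0.55*74.7 = 42.93 F

42.93 F


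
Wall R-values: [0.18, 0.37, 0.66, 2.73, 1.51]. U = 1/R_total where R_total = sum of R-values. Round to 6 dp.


R_total = 0.18 + 0.37 + 0.66 + 2.73 + 1.51 = 5.45
U = 1/5.45 = 0.183486

0.183486


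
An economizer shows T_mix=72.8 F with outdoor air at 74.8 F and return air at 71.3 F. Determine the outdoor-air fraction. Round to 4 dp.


frac = (72.8 - 71.3) / (74.8 - 71.3) = 0.4286

0.4286


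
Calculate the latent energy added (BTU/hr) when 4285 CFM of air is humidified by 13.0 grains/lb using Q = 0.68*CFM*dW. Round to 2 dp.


Q = 0.68 * 4285 * 13.0 = 37879.40 BTU/hr

37879.40 BTU/hr


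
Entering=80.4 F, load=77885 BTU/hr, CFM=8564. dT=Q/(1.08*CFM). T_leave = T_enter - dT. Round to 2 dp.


dT = 77885/(1.08*8564) = 8.4208
T_leave = 80.4 - 8.4208 = 71.98 F

71.98 F


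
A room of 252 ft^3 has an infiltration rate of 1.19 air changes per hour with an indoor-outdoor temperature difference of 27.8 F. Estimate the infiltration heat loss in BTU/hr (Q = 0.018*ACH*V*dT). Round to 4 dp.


Q = 0.018 * 1.19 * 252 * 27.8 = 150.0600 BTU/hr

150.0600 BTU/hr


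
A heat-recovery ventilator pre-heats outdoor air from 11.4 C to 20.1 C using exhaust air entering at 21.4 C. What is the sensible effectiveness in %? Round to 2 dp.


eff = (20.1-11.4)/(21.4-11.4)*100 = 87.00 %

87.00 %


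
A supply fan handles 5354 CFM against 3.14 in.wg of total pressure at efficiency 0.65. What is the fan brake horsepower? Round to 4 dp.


BHP = 5354 * 3.14 / (6356 * 0.65) = 4.0692 hp

4.0692 hp


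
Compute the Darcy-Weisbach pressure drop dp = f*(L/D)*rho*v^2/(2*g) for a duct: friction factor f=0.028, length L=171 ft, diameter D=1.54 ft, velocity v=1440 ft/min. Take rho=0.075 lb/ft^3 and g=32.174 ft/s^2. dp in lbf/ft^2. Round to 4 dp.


v_fps = 1440/60 = 24.0 ft/s
dp = 0.028*(171/1.54)*0.075*24.0^2/(2*32.174) = 2.0873 lbf/ft^2

2.0873 lbf/ft^2


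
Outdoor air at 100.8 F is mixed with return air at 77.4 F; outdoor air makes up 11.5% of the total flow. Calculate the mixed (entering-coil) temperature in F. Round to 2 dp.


T_mix = 77.4 + (11.5/100)*(100.8-77.4) = 80.09 F

80.09 F


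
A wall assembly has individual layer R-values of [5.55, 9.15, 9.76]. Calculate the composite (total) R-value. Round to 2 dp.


R_total = 5.55 + 9.15 + 9.76 = 24.46

24.46


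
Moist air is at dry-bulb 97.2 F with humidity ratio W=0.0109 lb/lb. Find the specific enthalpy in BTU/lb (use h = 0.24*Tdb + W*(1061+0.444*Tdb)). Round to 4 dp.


h = 0.24*97.2 + 0.0109*(1061+0.444*97.2) = 35.3633 BTU/lb

35.3633 BTU/lb


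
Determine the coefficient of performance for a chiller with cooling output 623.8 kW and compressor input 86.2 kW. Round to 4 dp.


COP = 623.8 / 86.2 = 7.2367

7.2367


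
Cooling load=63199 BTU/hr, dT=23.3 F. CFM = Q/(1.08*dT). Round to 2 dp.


CFM = 63199 / (1.08 * 23.3) = 2511.48

2511.48 CFM


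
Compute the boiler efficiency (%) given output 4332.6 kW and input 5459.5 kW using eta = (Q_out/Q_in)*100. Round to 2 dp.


eta = (4332.6/5459.5)*100 = 79.36 %

79.36 %


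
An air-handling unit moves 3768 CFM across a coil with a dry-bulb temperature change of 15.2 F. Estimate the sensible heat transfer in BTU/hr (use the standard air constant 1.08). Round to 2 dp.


Q = 1.08 * 3768 * 15.2 = 61855.49 BTU/hr

61855.49 BTU/hr


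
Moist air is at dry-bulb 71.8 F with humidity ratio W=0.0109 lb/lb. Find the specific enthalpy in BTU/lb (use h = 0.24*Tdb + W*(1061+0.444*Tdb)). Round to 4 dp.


h = 0.24*71.8 + 0.0109*(1061+0.444*71.8) = 29.1444 BTU/lb

29.1444 BTU/lb


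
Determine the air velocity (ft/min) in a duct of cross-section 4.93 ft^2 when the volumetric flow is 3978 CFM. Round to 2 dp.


V = 3978 / 4.93 = 806.90 ft/min

806.90 ft/min


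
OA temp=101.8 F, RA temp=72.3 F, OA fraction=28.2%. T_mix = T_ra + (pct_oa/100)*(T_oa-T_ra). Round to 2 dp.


T_mix = 72.3 + (28.2/100)*(101.8-72.3) = 80.62 F

80.62 F


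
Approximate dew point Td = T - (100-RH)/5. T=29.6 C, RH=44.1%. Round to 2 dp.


Td = 29.6 - (100-44.1)/5 = 18.42 C

18.42 C


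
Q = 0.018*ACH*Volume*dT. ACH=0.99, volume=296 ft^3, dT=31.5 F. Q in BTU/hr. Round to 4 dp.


Q = 0.018 * 0.99 * 296 * 31.5 = 166.1537 BTU/hr

166.1537 BTU/hr


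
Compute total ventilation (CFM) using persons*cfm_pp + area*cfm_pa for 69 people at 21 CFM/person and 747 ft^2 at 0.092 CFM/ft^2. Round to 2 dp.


Total = 69*21 + 747*0.092 = 1517.72 CFM

1517.72 CFM


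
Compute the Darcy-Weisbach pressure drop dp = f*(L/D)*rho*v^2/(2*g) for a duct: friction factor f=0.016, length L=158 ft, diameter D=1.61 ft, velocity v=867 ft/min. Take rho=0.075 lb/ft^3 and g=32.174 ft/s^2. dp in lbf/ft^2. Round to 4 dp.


v_fps = 867/60 = 14.45 ft/s
dp = 0.016*(158/1.61)*0.075*14.45^2/(2*32.174) = 0.3821 lbf/ft^2

0.3821 lbf/ft^2


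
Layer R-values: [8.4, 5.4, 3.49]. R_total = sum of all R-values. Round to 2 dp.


R_total = 8.4 + 5.4 + 3.49 = 17.29

17.29


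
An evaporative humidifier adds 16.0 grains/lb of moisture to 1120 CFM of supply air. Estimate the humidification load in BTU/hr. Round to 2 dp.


Q = 0.68 * 1120 * 16.0 = 12185.60 BTU/hr

12185.60 BTU/hr


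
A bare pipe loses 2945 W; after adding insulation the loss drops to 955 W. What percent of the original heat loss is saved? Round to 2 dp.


Savings = ((2945-955)/2945)*100 = 67.57 %

67.57 %


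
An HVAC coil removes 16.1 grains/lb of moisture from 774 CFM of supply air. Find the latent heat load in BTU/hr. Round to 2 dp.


Q = 0.68 * 774 * 16.1 = 8473.75 BTU/hr

8473.75 BTU/hr


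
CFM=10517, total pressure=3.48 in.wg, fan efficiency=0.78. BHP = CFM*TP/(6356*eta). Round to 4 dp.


BHP = 10517 * 3.48 / (6356 * 0.78) = 7.3823 hp

7.3823 hp


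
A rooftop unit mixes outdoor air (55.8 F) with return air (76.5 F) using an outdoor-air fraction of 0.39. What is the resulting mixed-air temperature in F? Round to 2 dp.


T_mix = 0.39*55.8 + 0.61*76.5 = 68.43 F

68.43 F


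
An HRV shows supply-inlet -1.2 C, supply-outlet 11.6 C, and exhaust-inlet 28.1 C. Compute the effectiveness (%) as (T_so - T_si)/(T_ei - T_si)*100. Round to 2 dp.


eff = (11.6-(-1.2))/(28.1-(-1.2))*100 = 43.69 %

43.69 %


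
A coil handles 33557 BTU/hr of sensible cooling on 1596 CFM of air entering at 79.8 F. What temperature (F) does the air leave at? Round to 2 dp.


dT = 33557/(1.08*1596) = 19.4682
T_leave = 79.8 - 19.4682 = 60.33 F

60.33 F


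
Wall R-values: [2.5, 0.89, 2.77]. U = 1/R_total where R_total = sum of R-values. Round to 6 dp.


R_total = 2.5 + 0.89 + 2.77 = 6.16
U = 1/6.16 = 0.162338

0.162338


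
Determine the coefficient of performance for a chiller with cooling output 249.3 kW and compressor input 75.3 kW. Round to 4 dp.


COP = 249.3 / 75.3 = 3.3108

3.3108


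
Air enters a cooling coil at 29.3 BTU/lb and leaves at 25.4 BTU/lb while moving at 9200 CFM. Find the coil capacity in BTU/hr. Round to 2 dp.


Q = 4.5 * 9200 * (29.3 - 25.4) = 161460.00 BTU/hr

161460.00 BTU/hr


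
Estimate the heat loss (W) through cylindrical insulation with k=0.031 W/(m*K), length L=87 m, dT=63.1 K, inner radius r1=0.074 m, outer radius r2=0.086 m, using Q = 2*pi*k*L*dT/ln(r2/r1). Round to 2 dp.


Q = 2*pi*0.031*87*63.1/ln(0.086/0.074) = 7115.13 W

7115.13 W


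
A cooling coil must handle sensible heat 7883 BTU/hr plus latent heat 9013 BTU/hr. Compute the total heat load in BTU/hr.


Qt = 7883 + 9013 = 16896 BTU/hr

16896 BTU/hr


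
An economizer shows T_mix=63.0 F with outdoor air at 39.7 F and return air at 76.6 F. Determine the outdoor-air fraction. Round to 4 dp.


frac = (63.0 - 76.6) / (39.7 - 76.6) = 0.3686

0.3686


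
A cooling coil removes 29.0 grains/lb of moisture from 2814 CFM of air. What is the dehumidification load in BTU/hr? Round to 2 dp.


Q = 0.68 * 2814 * 29.0 = 55492.08 BTU/hr

55492.08 BTU/hr


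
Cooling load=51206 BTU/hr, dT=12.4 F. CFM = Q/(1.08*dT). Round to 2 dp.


CFM = 51206 / (1.08 * 12.4) = 3823.63

3823.63 CFM


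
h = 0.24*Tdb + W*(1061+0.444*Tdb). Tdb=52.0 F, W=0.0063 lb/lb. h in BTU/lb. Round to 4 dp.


h = 0.24*52.0 + 0.0063*(1061+0.444*52.0) = 19.3098 BTU/lb

19.3098 BTU/lb


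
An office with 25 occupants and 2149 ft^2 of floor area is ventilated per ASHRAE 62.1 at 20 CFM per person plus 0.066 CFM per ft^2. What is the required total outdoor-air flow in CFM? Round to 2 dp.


Total = 25*20 + 2149*0.066 = 641.83 CFM

641.83 CFM


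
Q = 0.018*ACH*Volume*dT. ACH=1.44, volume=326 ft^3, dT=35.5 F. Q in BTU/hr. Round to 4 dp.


Q = 0.018 * 1.44 * 326 * 35.5 = 299.9722 BTU/hr

299.9722 BTU/hr


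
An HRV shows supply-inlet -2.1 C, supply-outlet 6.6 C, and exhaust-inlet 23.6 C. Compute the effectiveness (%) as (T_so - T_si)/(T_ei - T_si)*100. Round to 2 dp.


eff = (6.6-(-2.1))/(23.6-(-2.1))*100 = 33.85 %

33.85 %


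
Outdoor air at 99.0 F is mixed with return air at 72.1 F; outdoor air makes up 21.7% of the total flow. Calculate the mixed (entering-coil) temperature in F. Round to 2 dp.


T_mix = 72.1 + (21.7/100)*(99.0-72.1) = 77.94 F

77.94 F


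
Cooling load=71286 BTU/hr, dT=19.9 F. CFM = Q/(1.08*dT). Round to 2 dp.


CFM = 71286 / (1.08 * 19.9) = 3316.86

3316.86 CFM


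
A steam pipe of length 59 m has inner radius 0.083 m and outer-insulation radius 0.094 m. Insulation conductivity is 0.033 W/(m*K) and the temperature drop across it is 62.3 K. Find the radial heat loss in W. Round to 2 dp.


Q = 2*pi*0.033*59*62.3/ln(0.094/0.083) = 6123.85 W

6123.85 W


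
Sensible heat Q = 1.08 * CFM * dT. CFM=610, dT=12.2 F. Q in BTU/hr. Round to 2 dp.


Q = 1.08 * 610 * 12.2 = 8037.36 BTU/hr

8037.36 BTU/hr


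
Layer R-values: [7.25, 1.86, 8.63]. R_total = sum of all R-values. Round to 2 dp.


R_total = 7.25 + 1.86 + 8.63 = 17.74

17.74


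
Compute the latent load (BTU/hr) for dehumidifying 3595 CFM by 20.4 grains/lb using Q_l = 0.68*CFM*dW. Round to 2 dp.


Q = 0.68 * 3595 * 20.4 = 49869.84 BTU/hr

49869.84 BTU/hr


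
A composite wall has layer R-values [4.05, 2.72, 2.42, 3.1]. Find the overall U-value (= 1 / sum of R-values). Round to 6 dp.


R_total = 4.05 + 2.72 + 2.42 + 3.1 = 12.29
U = 1/12.29 = 0.081367

0.081367


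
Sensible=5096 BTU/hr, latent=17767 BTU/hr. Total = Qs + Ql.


Qt = 5096 + 17767 = 22863 BTU/hr

22863 BTU/hr


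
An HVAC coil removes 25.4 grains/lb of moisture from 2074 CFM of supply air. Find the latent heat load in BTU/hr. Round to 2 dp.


Q = 0.68 * 2074 * 25.4 = 35822.13 BTU/hr

35822.13 BTU/hr


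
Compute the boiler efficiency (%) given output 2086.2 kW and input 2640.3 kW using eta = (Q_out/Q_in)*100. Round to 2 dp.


eta = (2086.2/2640.3)*100 = 79.01 %

79.01 %


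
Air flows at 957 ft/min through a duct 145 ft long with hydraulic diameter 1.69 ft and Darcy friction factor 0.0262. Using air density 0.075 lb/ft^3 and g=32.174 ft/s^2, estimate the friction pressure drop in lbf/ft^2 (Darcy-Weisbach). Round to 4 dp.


v_fps = 957/60 = 15.95 ft/s
dp = 0.0262*(145/1.69)*0.075*15.95^2/(2*32.174) = 0.6665 lbf/ft^2

0.6665 lbf/ft^2


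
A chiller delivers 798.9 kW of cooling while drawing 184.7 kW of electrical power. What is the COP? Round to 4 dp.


COP = 798.9 / 184.7 = 4.3254

4.3254


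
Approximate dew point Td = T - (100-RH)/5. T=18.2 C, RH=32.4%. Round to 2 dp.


Td = 18.2 - (100-32.4)/5 = 4.68 C

4.68 C


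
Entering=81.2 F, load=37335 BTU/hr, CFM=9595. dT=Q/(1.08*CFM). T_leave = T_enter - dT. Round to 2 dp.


dT = 37335/(1.08*9595) = 3.6029
T_leave = 81.2 - 3.6029 = 77.60 F

77.60 F


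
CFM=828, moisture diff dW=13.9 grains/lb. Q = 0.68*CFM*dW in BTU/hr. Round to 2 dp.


Q = 0.68 * 828 * 13.9 = 7826.26 BTU/hr

7826.26 BTU/hr


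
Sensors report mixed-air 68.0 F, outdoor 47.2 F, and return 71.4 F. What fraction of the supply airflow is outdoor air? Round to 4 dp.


frac = (68.0 - 71.4) / (47.2 - 71.4) = 0.1405

0.1405


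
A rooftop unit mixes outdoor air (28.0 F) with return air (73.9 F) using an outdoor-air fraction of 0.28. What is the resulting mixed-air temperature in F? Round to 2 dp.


T_mix = 0.28*28.0 + 0.72*73.9 = 61.05 F

61.05 F


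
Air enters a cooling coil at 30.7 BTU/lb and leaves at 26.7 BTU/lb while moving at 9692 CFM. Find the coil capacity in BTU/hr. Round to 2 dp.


Q = 4.5 * 9692 * (30.7 - 26.7) = 174456.00 BTU/hr

174456.00 BTU/hr


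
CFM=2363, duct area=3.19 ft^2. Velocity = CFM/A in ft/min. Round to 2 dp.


V = 2363 / 3.19 = 740.75 ft/min

740.75 ft/min


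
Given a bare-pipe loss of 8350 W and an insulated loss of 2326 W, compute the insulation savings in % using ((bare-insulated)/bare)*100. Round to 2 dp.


Savings = ((8350-2326)/8350)*100 = 72.14 %

72.14 %


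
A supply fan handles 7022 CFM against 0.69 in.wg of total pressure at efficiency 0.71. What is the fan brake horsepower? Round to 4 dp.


BHP = 7022 * 0.69 / (6356 * 0.71) = 1.0737 hp

1.0737 hp


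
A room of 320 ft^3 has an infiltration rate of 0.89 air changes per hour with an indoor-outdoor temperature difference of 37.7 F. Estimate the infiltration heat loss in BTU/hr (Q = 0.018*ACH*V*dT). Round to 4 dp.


Q = 0.018 * 0.89 * 320 * 37.7 = 193.2653 BTU/hr

193.2653 BTU/hr


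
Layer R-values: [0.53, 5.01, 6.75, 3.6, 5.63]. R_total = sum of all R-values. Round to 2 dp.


R_total = 0.53 + 5.01 + 6.75 + 3.6 + 5.63 = 21.52

21.52


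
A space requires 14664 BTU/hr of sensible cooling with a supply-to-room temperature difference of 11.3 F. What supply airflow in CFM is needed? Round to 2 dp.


CFM = 14664 / (1.08 * 11.3) = 1201.57

1201.57 CFM


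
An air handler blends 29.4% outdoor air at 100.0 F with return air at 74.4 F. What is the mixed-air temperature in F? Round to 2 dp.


T_mix = 74.4 + (29.4/100)*(100.0-74.4) = 81.93 F

81.93 F


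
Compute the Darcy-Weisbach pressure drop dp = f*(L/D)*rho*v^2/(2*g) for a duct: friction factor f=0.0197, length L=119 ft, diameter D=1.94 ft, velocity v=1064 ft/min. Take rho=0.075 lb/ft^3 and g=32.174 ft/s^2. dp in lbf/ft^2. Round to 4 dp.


v_fps = 1064/60 = 17.7333 ft/s
dp = 0.0197*(119/1.94)*0.075*17.7333^2/(2*32.174) = 0.4429 lbf/ft^2

0.4429 lbf/ft^2


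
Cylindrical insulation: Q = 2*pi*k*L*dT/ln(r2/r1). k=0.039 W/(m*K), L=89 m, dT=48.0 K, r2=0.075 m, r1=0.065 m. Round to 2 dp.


Q = 2*pi*0.039*89*48.0/ln(0.075/0.065) = 7315.32 W

7315.32 W


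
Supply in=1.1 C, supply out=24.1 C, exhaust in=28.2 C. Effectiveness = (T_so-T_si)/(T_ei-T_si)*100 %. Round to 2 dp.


eff = (24.1-1.1)/(28.2-1.1)*100 = 84.87 %

84.87 %


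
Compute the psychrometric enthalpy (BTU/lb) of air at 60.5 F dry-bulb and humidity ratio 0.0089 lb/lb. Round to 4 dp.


h = 0.24*60.5 + 0.0089*(1061+0.444*60.5) = 24.2020 BTU/lb

24.2020 BTU/lb


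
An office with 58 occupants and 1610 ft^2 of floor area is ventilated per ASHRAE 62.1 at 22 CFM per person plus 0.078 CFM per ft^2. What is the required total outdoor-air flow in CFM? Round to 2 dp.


Total = 58*22 + 1610*0.078 = 1401.58 CFM

1401.58 CFM


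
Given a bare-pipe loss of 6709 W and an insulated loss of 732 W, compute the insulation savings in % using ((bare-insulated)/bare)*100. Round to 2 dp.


Savings = ((6709-732)/6709)*100 = 89.09 %

89.09 %


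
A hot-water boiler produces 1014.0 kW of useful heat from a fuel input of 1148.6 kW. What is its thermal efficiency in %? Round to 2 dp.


eta = (1014.0/1148.6)*100 = 88.28 %

88.28 %


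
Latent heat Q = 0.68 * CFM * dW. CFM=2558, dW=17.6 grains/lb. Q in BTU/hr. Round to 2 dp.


Q = 0.68 * 2558 * 17.6 = 30614.14 BTU/hr

30614.14 BTU/hr


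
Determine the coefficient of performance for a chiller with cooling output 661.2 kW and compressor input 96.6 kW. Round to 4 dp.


COP = 661.2 / 96.6 = 6.8447

6.8447


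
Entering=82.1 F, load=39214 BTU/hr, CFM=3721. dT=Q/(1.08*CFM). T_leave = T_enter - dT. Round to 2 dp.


dT = 39214/(1.08*3721) = 9.7579
T_leave = 82.1 - 9.7579 = 72.34 F

72.34 F


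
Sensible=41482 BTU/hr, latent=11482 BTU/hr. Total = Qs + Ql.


Qt = 41482 + 11482 = 52964 BTU/hr

52964 BTU/hr


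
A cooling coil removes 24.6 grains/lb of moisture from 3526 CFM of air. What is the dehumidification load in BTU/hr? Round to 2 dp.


Q = 0.68 * 3526 * 24.6 = 58982.93 BTU/hr

58982.93 BTU/hr


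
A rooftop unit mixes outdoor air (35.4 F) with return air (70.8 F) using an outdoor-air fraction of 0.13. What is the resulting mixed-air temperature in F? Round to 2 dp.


T_mix = 0.13*35.4 + 0.87*70.8 = 66.20 F

66.20 F


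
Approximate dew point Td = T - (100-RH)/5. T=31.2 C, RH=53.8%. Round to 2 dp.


Td = 31.2 - (100-53.8)/5 = 21.96 C

21.96 C


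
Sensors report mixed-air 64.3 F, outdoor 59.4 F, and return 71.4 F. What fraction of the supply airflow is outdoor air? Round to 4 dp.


frac = (64.3 - 71.4) / (59.4 - 71.4) = 0.5917

0.5917


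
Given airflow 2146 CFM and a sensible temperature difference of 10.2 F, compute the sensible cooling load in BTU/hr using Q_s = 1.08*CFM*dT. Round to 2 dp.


Q = 1.08 * 2146 * 10.2 = 23640.34 BTU/hr

23640.34 BTU/hr


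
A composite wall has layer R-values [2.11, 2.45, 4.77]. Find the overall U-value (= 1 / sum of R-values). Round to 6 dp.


R_total = 2.11 + 2.45 + 4.77 = 9.33
U = 1/9.33 = 0.107181

0.107181


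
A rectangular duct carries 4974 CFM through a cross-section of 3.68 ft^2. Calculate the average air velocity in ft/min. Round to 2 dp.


V = 4974 / 3.68 = 1351.63 ft/min

1351.63 ft/min


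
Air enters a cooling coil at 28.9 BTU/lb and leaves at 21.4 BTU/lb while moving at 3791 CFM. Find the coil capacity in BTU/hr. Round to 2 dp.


Q = 4.5 * 3791 * (28.9 - 21.4) = 127946.25 BTU/hr

127946.25 BTU/hr


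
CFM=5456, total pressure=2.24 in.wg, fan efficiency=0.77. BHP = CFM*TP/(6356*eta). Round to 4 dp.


BHP = 5456 * 2.24 / (6356 * 0.77) = 2.4972 hp

2.4972 hp


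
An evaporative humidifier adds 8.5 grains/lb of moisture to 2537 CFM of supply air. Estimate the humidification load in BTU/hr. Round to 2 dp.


Q = 0.68 * 2537 * 8.5 = 14663.86 BTU/hr

14663.86 BTU/hr


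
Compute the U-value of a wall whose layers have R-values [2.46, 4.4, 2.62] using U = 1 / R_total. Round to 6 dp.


R_total = 2.46 + 4.4 + 2.62 = 9.48
U = 1/9.48 = 0.105485

0.105485


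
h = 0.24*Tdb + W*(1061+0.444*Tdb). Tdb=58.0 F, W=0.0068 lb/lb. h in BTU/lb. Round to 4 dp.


h = 0.24*58.0 + 0.0068*(1061+0.444*58.0) = 21.3099 BTU/lb

21.3099 BTU/lb


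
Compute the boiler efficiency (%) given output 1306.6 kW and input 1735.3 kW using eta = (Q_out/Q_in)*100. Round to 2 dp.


eta = (1306.6/1735.3)*100 = 75.30 %

75.30 %


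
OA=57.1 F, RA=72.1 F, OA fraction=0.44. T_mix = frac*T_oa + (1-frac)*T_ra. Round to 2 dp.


T_mix = 0.44*57.1 + 0.56*72.1 = 65.50 F

65.50 F


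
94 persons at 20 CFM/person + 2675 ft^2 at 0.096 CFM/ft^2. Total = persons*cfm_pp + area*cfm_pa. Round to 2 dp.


Total = 94*20 + 2675*0.096 = 2136.80 CFM

2136.80 CFM


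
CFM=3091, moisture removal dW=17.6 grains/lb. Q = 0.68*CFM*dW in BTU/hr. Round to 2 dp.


Q = 0.68 * 3091 * 17.6 = 36993.09 BTU/hr

36993.09 BTU/hr


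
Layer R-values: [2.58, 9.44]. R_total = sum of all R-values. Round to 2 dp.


R_total = 2.58 + 9.44 = 12.02

12.02


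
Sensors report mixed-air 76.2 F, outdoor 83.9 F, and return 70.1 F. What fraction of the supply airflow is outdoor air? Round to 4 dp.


frac = (76.2 - 70.1) / (83.9 - 70.1) = 0.4420

0.4420


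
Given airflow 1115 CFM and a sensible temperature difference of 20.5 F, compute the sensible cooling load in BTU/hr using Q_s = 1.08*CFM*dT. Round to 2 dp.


Q = 1.08 * 1115 * 20.5 = 24686.10 BTU/hr

24686.10 BTU/hr


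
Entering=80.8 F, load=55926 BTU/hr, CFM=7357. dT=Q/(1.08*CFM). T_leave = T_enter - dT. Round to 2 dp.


dT = 55926/(1.08*7357) = 7.0386
T_leave = 80.8 - 7.0386 = 73.76 F

73.76 F


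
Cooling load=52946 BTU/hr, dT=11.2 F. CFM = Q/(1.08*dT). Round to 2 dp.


CFM = 52946 / (1.08 * 11.2) = 4377.15

4377.15 CFM


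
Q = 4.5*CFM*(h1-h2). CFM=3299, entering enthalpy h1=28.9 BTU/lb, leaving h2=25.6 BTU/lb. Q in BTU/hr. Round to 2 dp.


Q = 4.5 * 3299 * (28.9 - 25.6) = 48990.15 BTU/hr

48990.15 BTU/hr


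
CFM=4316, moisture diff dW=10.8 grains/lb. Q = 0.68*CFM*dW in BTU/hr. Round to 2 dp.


Q = 0.68 * 4316 * 10.8 = 31696.70 BTU/hr

31696.70 BTU/hr


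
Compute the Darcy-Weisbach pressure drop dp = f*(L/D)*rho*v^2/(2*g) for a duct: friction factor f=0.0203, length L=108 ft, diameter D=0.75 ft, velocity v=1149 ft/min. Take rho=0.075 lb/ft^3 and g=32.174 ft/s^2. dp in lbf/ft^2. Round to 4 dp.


v_fps = 1149/60 = 19.15 ft/s
dp = 0.0203*(108/0.75)*0.075*19.15^2/(2*32.174) = 1.2495 lbf/ft^2

1.2495 lbf/ft^2


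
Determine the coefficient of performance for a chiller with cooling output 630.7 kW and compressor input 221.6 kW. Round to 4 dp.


COP = 630.7 / 221.6 = 2.8461

2.8461


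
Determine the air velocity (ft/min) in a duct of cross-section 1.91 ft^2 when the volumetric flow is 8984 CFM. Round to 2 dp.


V = 8984 / 1.91 = 4703.66 ft/min

4703.66 ft/min


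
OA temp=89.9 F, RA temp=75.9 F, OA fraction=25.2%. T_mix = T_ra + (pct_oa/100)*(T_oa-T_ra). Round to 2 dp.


T_mix = 75.9 + (25.2/100)*(89.9-75.9) = 79.43 F

79.43 F


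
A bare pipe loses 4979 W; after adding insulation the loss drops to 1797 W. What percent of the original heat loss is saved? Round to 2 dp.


Savings = ((4979-1797)/4979)*100 = 63.91 %

63.91 %


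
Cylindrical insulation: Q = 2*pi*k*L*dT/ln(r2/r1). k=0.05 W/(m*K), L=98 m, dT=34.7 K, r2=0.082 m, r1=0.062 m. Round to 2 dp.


Q = 2*pi*0.05*98*34.7/ln(0.082/0.062) = 3821.13 W

3821.13 W


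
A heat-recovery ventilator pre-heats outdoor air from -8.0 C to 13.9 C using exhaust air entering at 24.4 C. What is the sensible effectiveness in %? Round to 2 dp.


eff = (13.9-(-8.0))/(24.4-(-8.0))*100 = 67.59 %

67.59 %


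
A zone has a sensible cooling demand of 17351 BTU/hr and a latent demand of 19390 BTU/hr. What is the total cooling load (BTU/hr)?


Qt = 17351 + 19390 = 36741 BTU/hr

36741 BTU/hr


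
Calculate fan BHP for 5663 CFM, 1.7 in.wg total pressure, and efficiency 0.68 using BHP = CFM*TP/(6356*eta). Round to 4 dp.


BHP = 5663 * 1.7 / (6356 * 0.68) = 2.2274 hp

2.2274 hp


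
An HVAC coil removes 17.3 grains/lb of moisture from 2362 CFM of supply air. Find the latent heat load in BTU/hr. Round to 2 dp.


Q = 0.68 * 2362 * 17.3 = 27786.57 BTU/hr

27786.57 BTU/hr


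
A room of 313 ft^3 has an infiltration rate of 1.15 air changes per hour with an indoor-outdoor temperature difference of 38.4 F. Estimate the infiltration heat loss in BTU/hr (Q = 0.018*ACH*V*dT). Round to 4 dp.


Q = 0.018 * 1.15 * 313 * 38.4 = 248.7974 BTU/hr

248.7974 BTU/hr


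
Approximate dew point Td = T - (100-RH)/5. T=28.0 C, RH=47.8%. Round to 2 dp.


Td = 28.0 - (100-47.8)/5 = 17.56 C

17.56 C


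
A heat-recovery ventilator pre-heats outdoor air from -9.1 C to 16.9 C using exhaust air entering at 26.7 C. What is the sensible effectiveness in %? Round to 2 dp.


eff = (16.9-(-9.1))/(26.7-(-9.1))*100 = 72.63 %

72.63 %


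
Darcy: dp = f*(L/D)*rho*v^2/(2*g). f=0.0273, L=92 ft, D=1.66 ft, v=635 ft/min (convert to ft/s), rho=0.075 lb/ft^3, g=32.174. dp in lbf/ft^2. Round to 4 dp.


v_fps = 635/60 = 10.5833 ft/s
dp = 0.0273*(92/1.66)*0.075*10.5833^2/(2*32.174) = 0.1975 lbf/ft^2

0.1975 lbf/ft^2


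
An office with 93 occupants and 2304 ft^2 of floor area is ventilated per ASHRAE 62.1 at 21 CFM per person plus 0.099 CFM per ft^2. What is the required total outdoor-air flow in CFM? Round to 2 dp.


Total = 93*21 + 2304*0.099 = 2181.10 CFM

2181.10 CFM


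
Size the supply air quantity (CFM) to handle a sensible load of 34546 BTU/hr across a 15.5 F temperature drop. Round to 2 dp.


CFM = 34546 / (1.08 * 15.5) = 2063.68

2063.68 CFM


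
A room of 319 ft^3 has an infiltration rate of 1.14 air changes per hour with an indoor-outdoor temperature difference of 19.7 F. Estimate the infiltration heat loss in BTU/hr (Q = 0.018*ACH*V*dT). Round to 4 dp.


Q = 0.018 * 1.14 * 319 * 19.7 = 128.9538 BTU/hr

128.9538 BTU/hr


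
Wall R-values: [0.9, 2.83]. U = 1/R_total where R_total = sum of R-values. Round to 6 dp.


R_total = 0.9 + 2.83 = 3.73
U = 1/3.73 = 0.268097

0.268097


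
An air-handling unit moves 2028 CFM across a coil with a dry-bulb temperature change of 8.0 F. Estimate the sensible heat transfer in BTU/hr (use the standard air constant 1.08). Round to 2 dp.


Q = 1.08 * 2028 * 8.0 = 17521.92 BTU/hr

17521.92 BTU/hr


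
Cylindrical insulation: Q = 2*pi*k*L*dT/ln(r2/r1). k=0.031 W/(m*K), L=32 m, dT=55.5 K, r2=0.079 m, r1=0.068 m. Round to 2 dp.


Q = 2*pi*0.031*32*55.5/ln(0.079/0.068) = 2307.10 W

2307.10 W


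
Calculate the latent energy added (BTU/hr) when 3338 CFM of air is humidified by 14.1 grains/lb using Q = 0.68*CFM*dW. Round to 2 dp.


Q = 0.68 * 3338 * 14.1 = 32004.74 BTU/hr

32004.74 BTU/hr


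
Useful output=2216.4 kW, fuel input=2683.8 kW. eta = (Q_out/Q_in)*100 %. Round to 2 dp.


eta = (2216.4/2683.8)*100 = 82.58 %

82.58 %


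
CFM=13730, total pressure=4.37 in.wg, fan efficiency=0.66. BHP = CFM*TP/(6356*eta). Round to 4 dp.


BHP = 13730 * 4.37 / (6356 * 0.66) = 14.3029 hp

14.3029 hp


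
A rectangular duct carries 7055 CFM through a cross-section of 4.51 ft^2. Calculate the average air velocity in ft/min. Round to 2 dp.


V = 7055 / 4.51 = 1564.30 ft/min

1564.30 ft/min


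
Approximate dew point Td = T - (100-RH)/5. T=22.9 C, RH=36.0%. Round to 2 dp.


Td = 22.9 - (100-36.0)/5 = 10.10 C

10.10 C


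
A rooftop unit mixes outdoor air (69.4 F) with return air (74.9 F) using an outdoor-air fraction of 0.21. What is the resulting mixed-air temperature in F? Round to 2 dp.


T_mix = 0.21*69.4 + 0.79*74.9 = 73.75 F

73.75 F


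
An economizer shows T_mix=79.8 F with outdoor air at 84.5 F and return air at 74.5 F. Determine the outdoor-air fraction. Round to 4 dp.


frac = (79.8 - 74.5) / (84.5 - 74.5) = 0.5300

0.5300


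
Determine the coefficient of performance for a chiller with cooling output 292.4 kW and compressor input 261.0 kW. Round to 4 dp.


COP = 292.4 / 261.0 = 1.1203

1.1203


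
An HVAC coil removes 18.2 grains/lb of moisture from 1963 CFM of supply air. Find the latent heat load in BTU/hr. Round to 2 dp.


Q = 0.68 * 1963 * 18.2 = 24294.09 BTU/hr

24294.09 BTU/hr


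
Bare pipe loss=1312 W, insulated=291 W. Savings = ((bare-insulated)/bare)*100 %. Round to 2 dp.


Savings = ((1312-291)/1312)*100 = 77.82 %

77.82 %


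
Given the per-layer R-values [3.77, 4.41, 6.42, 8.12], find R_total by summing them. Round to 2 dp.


R_total = 3.77 + 4.41 + 6.42 + 8.12 = 22.72

22.72


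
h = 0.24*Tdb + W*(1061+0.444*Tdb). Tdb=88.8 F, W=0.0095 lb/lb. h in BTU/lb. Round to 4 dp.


h = 0.24*88.8 + 0.0095*(1061+0.444*88.8) = 31.7661 BTU/lb

31.7661 BTU/lb


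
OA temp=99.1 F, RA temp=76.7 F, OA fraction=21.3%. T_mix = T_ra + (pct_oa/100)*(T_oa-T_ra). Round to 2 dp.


T_mix = 76.7 + (21.3/100)*(99.1-76.7) = 81.47 F

81.47 F


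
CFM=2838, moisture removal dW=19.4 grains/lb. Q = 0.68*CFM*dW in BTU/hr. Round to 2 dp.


Q = 0.68 * 2838 * 19.4 = 37438.90 BTU/hr

37438.90 BTU/hr


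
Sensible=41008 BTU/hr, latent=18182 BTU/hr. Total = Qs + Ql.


Qt = 41008 + 18182 = 59190 BTU/hr

59190 BTU/hr


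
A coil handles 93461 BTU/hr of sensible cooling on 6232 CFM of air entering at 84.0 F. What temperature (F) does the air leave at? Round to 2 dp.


dT = 93461/(1.08*6232) = 13.8861
T_leave = 84.0 - 13.8861 = 70.11 F

70.11 F


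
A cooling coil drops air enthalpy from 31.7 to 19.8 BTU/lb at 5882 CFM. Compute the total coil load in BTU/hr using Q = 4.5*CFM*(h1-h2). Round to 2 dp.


Q = 4.5 * 5882 * (31.7 - 19.8) = 314981.10 BTU/hr

314981.10 BTU/hr


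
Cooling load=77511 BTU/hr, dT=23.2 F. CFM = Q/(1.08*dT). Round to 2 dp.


CFM = 77511 / (1.08 * 23.2) = 3093.51

3093.51 CFM


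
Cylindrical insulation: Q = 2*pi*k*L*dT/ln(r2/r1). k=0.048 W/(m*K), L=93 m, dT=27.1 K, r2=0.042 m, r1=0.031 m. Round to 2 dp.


Q = 2*pi*0.048*93*27.1/ln(0.042/0.031) = 2502.96 W

2502.96 W


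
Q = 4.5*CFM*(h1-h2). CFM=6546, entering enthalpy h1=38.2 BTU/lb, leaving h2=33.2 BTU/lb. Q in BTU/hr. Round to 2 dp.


Q = 4.5 * 6546 * (38.2 - 33.2) = 147285.00 BTU/hr

147285.00 BTU/hr


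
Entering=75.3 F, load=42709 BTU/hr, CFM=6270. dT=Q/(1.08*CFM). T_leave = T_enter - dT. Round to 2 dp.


dT = 42709/(1.08*6270) = 6.3071
T_leave = 75.3 - 6.3071 = 68.99 F

68.99 F


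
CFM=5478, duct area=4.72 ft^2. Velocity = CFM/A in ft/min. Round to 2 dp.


V = 5478 / 4.72 = 1160.59 ft/min

1160.59 ft/min


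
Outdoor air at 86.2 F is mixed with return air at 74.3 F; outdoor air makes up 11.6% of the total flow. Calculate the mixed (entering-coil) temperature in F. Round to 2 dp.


T_mix = 74.3 + (11.6/100)*(86.2-74.3) = 75.68 F

75.68 F


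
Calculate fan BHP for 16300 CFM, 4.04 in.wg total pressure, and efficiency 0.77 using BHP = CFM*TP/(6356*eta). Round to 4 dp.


BHP = 16300 * 4.04 / (6356 * 0.77) = 13.4553 hp

13.4553 hp


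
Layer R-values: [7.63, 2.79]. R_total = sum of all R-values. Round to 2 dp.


R_total = 7.63 + 2.79 = 10.42

10.42


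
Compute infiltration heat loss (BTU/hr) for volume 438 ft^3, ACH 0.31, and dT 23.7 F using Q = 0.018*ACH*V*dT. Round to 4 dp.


Q = 0.018 * 0.31 * 438 * 23.7 = 57.9237 BTU/hr

57.9237 BTU/hr


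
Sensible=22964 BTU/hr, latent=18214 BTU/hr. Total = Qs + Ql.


Qt = 22964 + 18214 = 41178 BTU/hr

41178 BTU/hr


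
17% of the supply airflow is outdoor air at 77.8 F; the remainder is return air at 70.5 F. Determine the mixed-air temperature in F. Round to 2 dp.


T_mix = 0.17*77.8 + 0.83*70.5 = 71.74 F

71.74 F


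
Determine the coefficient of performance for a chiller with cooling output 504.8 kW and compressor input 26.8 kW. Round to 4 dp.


COP = 504.8 / 26.8 = 18.8358

18.8358


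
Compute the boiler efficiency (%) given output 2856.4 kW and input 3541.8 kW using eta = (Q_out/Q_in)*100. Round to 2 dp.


eta = (2856.4/3541.8)*100 = 80.65 %

80.65 %


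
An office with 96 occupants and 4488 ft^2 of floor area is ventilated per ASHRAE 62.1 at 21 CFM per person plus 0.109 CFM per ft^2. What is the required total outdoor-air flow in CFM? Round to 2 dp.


Total = 96*21 + 4488*0.109 = 2505.19 CFM

2505.19 CFM


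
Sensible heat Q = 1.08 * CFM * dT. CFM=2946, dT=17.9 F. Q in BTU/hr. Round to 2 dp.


Q = 1.08 * 2946 * 17.9 = 56952.07 BTU/hr

56952.07 BTU/hr


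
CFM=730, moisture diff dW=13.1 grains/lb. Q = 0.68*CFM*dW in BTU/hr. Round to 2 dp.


Q = 0.68 * 730 * 13.1 = 6502.84 BTU/hr

6502.84 BTU/hr


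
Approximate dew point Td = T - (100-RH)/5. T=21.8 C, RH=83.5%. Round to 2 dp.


Td = 21.8 - (100-83.5)/5 = 18.50 C

18.50 C


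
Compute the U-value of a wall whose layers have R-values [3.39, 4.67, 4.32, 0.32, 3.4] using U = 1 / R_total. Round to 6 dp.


R_total = 3.39 + 4.67 + 4.32 + 0.32 + 3.4 = 16.10
U = 1/16.10 = 0.062112

0.062112


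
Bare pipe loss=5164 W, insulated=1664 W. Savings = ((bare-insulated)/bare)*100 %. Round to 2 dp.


Savings = ((5164-1664)/5164)*100 = 67.78 %

67.78 %


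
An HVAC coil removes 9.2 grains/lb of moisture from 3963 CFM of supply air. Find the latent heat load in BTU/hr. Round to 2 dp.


Q = 0.68 * 3963 * 9.2 = 24792.53 BTU/hr

24792.53 BTU/hr


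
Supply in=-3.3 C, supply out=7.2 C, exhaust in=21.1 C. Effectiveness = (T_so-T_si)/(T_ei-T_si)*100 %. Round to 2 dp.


eff = (7.2-(-3.3))/(21.1-(-3.3))*100 = 43.03 %

43.03 %


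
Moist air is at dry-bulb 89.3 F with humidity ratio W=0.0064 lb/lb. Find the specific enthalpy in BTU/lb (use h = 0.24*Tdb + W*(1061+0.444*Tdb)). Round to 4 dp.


h = 0.24*89.3 + 0.0064*(1061+0.444*89.3) = 28.4762 BTU/lb

28.4762 BTU/lb


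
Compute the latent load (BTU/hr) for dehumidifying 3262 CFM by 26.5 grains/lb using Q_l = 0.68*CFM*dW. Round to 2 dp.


Q = 0.68 * 3262 * 26.5 = 58781.24 BTU/hr

58781.24 BTU/hr


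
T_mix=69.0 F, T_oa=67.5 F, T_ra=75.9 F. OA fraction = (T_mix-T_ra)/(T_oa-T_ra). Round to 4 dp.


frac = (69.0 - 75.9) / (67.5 - 75.9) = 0.8214

0.8214


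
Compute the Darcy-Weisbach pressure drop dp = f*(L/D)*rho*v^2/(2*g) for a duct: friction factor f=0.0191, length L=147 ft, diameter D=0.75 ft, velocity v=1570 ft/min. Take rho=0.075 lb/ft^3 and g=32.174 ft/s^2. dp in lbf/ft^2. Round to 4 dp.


v_fps = 1570/60 = 26.1667 ft/s
dp = 0.0191*(147/0.75)*0.075*26.1667^2/(2*32.174) = 2.9875 lbf/ft^2

2.9875 lbf/ft^2


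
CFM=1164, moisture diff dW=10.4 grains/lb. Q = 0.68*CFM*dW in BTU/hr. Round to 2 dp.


Q = 0.68 * 1164 * 10.4 = 8231.81 BTU/hr

8231.81 BTU/hr


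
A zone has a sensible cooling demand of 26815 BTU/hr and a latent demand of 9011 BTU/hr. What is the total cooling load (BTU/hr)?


Qt = 26815 + 9011 = 35826 BTU/hr

35826 BTU/hr


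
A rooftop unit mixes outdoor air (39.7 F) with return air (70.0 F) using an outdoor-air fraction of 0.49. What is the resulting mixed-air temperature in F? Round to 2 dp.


T_mix = 0.49*39.7 + 0.51*70.0 = 55.15 F

55.15 F


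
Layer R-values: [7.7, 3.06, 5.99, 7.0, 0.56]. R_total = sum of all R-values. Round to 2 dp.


R_total = 7.7 + 3.06 + 5.99 + 7.0 + 0.56 = 24.31

24.31


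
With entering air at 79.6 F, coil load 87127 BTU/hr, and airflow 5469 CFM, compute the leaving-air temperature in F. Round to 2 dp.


dT = 87127/(1.08*5469) = 14.7510
T_leave = 79.6 - 14.7510 = 64.85 F

64.85 F


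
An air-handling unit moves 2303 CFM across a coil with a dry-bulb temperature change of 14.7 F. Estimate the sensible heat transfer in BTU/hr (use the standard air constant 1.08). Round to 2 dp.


Q = 1.08 * 2303 * 14.7 = 36562.43 BTU/hr

36562.43 BTU/hr


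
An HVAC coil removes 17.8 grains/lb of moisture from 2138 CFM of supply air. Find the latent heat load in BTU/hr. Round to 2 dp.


Q = 0.68 * 2138 * 17.8 = 25878.35 BTU/hr

25878.35 BTU/hr


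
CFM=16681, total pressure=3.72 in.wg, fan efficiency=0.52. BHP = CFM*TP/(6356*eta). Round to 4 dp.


BHP = 16681 * 3.72 / (6356 * 0.52) = 18.7749 hp

18.7749 hp


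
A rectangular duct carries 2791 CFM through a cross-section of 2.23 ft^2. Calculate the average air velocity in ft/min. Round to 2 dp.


V = 2791 / 2.23 = 1251.57 ft/min

1251.57 ft/min


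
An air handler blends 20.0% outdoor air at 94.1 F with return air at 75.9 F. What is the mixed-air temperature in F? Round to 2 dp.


T_mix = 75.9 + (20.0/100)*(94.1-75.9) = 79.54 F

79.54 F


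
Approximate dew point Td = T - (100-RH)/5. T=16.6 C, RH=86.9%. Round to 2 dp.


Td = 16.6 - (100-86.9)/5 = 13.98 C

13.98 C


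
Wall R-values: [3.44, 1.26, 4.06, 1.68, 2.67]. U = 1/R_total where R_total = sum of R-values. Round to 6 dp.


R_total = 3.44 + 1.26 + 4.06 + 1.68 + 2.67 = 13.11
U = 1/13.11 = 0.076278

0.076278


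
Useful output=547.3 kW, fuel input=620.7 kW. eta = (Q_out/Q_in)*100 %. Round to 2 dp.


eta = (547.3/620.7)*100 = 88.17 %

88.17 %


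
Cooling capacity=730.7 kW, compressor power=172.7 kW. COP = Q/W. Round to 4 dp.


COP = 730.7 / 172.7 = 4.2310

4.2310


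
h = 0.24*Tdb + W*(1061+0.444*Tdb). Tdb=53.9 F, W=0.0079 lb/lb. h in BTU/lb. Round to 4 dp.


h = 0.24*53.9 + 0.0079*(1061+0.444*53.9) = 21.5070 BTU/lb

21.5070 BTU/lb


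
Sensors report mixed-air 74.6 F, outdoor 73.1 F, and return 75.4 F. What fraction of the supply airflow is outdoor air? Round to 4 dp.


frac = (74.6 - 75.4) / (73.1 - 75.4) = 0.3478

0.3478


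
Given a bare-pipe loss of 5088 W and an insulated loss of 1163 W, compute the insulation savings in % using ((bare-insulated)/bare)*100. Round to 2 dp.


Savings = ((5088-1163)/5088)*100 = 77.14 %

77.14 %


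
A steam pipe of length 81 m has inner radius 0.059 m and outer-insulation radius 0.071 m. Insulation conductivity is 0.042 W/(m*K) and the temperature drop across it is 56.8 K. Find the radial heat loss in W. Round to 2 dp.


Q = 2*pi*0.042*81*56.8/ln(0.071/0.059) = 6557.78 W

6557.78 W


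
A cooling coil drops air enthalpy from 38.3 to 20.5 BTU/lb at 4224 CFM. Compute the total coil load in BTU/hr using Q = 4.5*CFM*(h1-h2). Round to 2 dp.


Q = 4.5 * 4224 * (38.3 - 20.5) = 338342.40 BTU/hr

338342.40 BTU/hr


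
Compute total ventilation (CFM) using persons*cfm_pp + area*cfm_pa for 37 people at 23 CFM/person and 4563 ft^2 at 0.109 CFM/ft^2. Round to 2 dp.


Total = 37*23 + 4563*0.109 = 1348.37 CFM

1348.37 CFM


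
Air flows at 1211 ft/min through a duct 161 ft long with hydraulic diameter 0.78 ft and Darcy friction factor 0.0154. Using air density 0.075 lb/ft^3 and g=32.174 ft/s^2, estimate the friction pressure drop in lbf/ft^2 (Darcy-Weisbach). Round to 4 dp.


v_fps = 1211/60 = 20.1833 ft/s
dp = 0.0154*(161/0.78)*0.075*20.1833^2/(2*32.174) = 1.5093 lbf/ft^2

1.5093 lbf/ft^2


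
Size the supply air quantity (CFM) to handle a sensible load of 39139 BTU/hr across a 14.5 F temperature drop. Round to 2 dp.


CFM = 39139 / (1.08 * 14.5) = 2499.30

2499.30 CFM


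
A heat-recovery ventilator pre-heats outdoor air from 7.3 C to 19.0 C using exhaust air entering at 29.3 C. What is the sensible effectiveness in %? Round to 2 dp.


eff = (19.0-7.3)/(29.3-7.3)*100 = 53.18 %

53.18 %


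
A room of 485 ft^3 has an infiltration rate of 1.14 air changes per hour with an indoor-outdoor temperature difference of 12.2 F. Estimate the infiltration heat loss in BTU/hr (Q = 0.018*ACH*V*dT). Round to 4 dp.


Q = 0.018 * 1.14 * 485 * 12.2 = 121.4168 BTU/hr

121.4168 BTU/hr
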